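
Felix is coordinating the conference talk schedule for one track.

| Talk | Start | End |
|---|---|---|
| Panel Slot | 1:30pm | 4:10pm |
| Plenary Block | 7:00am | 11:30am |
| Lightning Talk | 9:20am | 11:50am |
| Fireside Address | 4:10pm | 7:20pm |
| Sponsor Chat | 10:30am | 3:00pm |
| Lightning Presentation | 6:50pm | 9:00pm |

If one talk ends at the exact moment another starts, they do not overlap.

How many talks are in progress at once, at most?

3

Sweep the timeline, counting +1 at each start and −1 at each end (ends before starts at a tie):
7:00am start Plenary Block → 1
9:20am start Lightning Talk → 2
10:30am start Sponsor Chat → 3
11:30am end Plenary Block → 2
11:50am end Lightning Talk → 1
1:30pm start Panel Slot → 2
3:00pm end Sponsor Chat → 1
4:10pm end Panel Slot → 0
4:10pm start Fireside Address → 1
6:50pm start Lightning Presentation → 2
7:20pm end Fireside Address → 1
9:00pm end Lightning Presentation → 0
Peak is 3, at 10:30am (Lightning Talk, Plenary Block, Sponsor Chat).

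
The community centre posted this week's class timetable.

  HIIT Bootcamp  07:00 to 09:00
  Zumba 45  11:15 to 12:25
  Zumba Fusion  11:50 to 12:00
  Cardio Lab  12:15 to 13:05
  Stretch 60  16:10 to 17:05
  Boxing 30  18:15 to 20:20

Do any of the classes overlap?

Sorted by start: HIIT Bootcamp, Zumba 45, Zumba Fusion, Cardio Lab, Stretch 60, Boxing 30.
Zumba 45 starts after HIIT Bootcamp ends — done with HIIT Bootcamp.
Zumba Fusion starts before Zumba 45 ends → Zumba 45 and Zumba Fusion overlap.
That's a conflict, so the schedule is not conflict-free.

Yes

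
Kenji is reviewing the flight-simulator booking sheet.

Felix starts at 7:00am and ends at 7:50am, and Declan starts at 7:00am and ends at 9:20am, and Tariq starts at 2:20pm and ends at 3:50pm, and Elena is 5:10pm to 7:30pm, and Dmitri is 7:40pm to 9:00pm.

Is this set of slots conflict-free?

Two intervals overlap when each starts before the other ends.
Sorted by start: Felix, Declan, Tariq, Elena, Dmitri.
Declan starts before Felix ends → Felix and Declan overlap.
That's a conflict, so the schedule is not conflict-free.

No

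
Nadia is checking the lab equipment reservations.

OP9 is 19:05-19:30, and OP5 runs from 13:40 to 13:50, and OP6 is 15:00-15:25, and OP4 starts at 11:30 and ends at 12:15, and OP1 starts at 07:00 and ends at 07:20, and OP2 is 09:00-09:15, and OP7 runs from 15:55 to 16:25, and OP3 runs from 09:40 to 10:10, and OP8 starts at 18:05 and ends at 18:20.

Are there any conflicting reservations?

No

Sorted by start: OP1, OP2, OP3, OP4, OP5, OP6, OP7, OP8, OP9.
OP2 starts after OP1 ends — done with OP1.
OP3 starts after OP2 ends — done with OP2.
OP4 starts after OP3 ends — done with OP3.
OP5 starts after OP4 ends — done with OP4.
OP6 starts after OP5 ends — done with OP5.
OP7 starts after OP6 ends — done with OP6.
OP8 starts after OP7 ends — done with OP7.
OP9 starts after OP8 ends.
Every pair is clear; the schedule has no overlaps.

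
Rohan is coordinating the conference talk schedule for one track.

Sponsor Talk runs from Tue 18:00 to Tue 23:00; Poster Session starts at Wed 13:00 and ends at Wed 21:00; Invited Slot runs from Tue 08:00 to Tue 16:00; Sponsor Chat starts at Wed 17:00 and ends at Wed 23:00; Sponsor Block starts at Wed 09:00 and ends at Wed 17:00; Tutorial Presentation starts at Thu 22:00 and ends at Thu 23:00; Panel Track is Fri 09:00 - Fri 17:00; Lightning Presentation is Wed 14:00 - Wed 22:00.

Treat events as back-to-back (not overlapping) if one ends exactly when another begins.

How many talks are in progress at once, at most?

3

Sweep the timeline, counting +1 at each start and −1 at each end (ends before starts at a tie):
Tue 08:00 start Invited Slot → 1
Tue 16:00 end Invited Slot → 0
Tue 18:00 start Sponsor Talk → 1
Tue 23:00 end Sponsor Talk → 0
Wed 09:00 start Sponsor Block → 1
Wed 13:00 start Poster Session → 2
Wed 14:00 start Lightning Presentation → 3
Wed 17:00 end Sponsor Block → 2
Wed 17:00 start Sponsor Chat → 3
Wed 21:00 end Poster Session → 2
Wed 22:00 end Lightning Presentation → 1
Wed 23:00 end Sponsor Chat → 0
Thu 22:00 start Tutorial Presentation → 1
Thu 23:00 end Tutorial Presentation → 0
Fri 09:00 start Panel Track → 1
Fri 17:00 end Panel Track → 0
Peak is 3, at Wed 14:00 (Lightning Presentation, Poster Session, Sponsor Block).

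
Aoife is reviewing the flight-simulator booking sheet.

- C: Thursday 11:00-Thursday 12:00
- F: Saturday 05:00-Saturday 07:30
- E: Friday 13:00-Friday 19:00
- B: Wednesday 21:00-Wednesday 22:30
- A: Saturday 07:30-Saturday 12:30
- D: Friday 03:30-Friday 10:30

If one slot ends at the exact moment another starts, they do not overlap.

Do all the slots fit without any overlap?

Yes

Sorted by start: B, C, D, E, F, A.
C starts after B ends, so nothing later overlaps B either.
D starts after C ends, so nothing later overlaps C either.
E starts after D ends, so nothing later overlaps D either.
F starts after E ends, so nothing later overlaps E either.
A starts exactly when F ends (back-to-back, no overlap).
Every pair is clear; the schedule has no overlaps.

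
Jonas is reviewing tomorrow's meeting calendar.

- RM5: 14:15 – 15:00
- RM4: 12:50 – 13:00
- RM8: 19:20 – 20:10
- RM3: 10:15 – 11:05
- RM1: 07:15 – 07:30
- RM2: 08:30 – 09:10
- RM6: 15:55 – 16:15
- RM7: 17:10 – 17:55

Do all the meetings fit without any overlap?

Sorted by start: RM1, RM2, RM3, RM4, RM5, RM6, RM7, RM8.
RM2 starts after RM1 ends — done with RM1.
RM3 starts after RM2 ends — done with RM2.
RM4 starts after RM3 ends — done with RM3.
RM5 starts after RM4 ends — done with RM4.
RM6 starts after RM5 ends — done with RM5.
RM7 starts after RM6 ends — done with RM6.
RM8 starts after RM7 ends.
Every pair is clear; the schedule has no overlaps.

Yes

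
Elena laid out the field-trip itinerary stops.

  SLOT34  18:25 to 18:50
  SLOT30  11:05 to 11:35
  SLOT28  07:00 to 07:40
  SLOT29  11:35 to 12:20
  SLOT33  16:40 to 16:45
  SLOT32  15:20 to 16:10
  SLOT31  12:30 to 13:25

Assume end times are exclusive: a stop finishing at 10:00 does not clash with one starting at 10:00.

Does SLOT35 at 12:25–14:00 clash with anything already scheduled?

SLOT28: ends 07:40 at or before SLOT35 starts 12:25 → clear.
SLOT30: ends 11:35 at or before SLOT35 starts 12:25 → clear.
SLOT29: ends 12:20 at or before SLOT35 starts 12:25 → clear.
SLOT31: starts 12:30 before SLOT35 ends 14:00, and ends 13:25 after SLOT35 starts 12:25 → overlap.
SLOT32: starts 15:20 at or after SLOT35 ends 14:00 → clear.
SLOT33: starts 16:40 at or after SLOT35 ends 14:00 → clear.
SLOT34: starts 18:25 at or after SLOT35 ends 14:00 → clear.
SLOT35 overlaps SLOT31.

Yes — it overlaps SLOT31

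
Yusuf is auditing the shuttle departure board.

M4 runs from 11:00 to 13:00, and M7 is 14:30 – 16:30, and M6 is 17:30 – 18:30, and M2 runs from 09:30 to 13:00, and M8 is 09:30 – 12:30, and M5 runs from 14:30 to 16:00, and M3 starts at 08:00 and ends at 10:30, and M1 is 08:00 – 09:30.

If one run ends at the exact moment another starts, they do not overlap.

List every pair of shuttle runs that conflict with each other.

M1 & M3, M2 & M3, M2 & M4, M2 & M8, M3 & M8, M4 & M8, M5 & M7

Sorted by start: M1, M3, M2, M8, M4, M5, M7, M6.
M3 starts before M1 ends → M1 and M3 overlap.
M2 starts exactly when M1 ends (back-to-back, no overlap), so M1 has no further overlaps.
M2 starts before M3 ends → M3 and M2 overlap.
M8 starts before M3 ends → M3 and M8 overlap.
M4 starts after M3 ends, so M3 has no further overlaps.
M8 starts before M2 ends → M2 and M8 overlap.
M4 starts before M2 ends → M2 and M4 overlap.
M5 starts after M2 ends, so M2 has no further overlaps.
M4 starts before M8 ends → M8 and M4 overlap.
M5 starts after M8 ends, so M8 has no further overlaps.
M5 starts after M4 ends, so M4 has no further overlaps.
M7 starts before M5 ends → M5 and M7 overlap.
M6 starts after M5 ends.
M6 starts after M7 ends.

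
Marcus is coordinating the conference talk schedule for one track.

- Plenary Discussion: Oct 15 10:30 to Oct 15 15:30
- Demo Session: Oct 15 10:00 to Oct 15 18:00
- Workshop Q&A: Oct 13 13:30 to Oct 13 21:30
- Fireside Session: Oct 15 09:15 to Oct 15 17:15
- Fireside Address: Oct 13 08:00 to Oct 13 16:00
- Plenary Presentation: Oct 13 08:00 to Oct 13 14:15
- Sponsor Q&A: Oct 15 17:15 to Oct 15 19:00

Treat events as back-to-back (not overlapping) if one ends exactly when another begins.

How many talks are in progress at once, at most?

3

Walk through starts and ends in time order (an end at T is processed before a start at T):
Oct 13 08:00 start Fireside Address → 1
Oct 13 08:00 start Plenary Presentation → 2
Oct 13 13:30 start Workshop Q&A → 3
Oct 13 14:15 end Plenary Presentation → 2
Oct 13 16:00 end Fireside Address → 1
Oct 13 21:30 end Workshop Q&A → 0
Oct 15 09:15 start Fireside Session → 1
Oct 15 10:00 start Demo Session → 2
Oct 15 10:30 start Plenary Discussion → 3
Oct 15 15:30 end Plenary Discussion → 2
Oct 15 17:15 end Fireside Session → 1
Oct 15 17:15 start Sponsor Q&A → 2
Oct 15 18:00 end Demo Session → 1
Oct 15 19:00 end Sponsor Q&A → 0
Peak is 3, at Oct 13 13:30 (Fireside Address, Plenary Presentation, Workshop Q&A).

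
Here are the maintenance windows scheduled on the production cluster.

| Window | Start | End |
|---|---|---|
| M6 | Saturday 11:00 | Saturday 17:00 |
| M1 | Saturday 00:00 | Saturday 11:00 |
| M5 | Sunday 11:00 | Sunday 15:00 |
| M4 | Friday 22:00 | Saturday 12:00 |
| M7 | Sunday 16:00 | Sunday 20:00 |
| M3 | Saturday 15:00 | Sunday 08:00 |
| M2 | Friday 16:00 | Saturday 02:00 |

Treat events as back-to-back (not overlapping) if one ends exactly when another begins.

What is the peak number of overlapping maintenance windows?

Sweep the timeline, counting +1 at each start and −1 at each end (ends before starts at a tie):
Friday 16:00 start M2 → 1
Friday 22:00 start M4 → 2
Saturday 00:00 start M1 → 3
Saturday 02:00 end M2 → 2
Saturday 11:00 end M1 → 1
Saturday 11:00 start M6 → 2
Saturday 12:00 end M4 → 1
Saturday 15:00 start M3 → 2
Saturday 17:00 end M6 → 1
Sunday 08:00 end M3 → 0
Sunday 11:00 start M5 → 1
Sunday 15:00 end M5 → 0
Sunday 16:00 start M7 → 1
Sunday 20:00 end M7 → 0
Peak is 3, at Saturday 00:00 (M1, M2, M4).

3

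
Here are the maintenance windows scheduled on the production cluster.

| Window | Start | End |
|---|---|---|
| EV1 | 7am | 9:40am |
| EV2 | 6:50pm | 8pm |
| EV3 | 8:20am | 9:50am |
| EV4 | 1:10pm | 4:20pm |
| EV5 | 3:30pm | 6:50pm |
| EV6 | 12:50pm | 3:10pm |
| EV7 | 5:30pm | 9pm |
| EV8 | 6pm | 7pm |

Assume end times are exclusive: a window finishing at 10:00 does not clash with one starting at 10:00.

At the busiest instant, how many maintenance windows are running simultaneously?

Sweep the timeline, counting +1 at each start and −1 at each end (ends before starts at a tie):
7am start EV1 → 1
8:20am start EV3 → 2
9:40am end EV1 → 1
9:50am end EV3 → 0
12:50pm start EV6 → 1
1:10pm start EV4 → 2
3:10pm end EV6 → 1
3:30pm start EV5 → 2
4:20pm end EV4 → 1
5:30pm start EV7 → 2
6pm start EV8 → 3
6:50pm end EV5 → 2
6:50pm start EV2 → 3
7pm end EV8 → 2
8pm end EV2 → 1
9pm end EV7 → 0
Peak is 3, at 6pm (EV5, EV7, EV8).

3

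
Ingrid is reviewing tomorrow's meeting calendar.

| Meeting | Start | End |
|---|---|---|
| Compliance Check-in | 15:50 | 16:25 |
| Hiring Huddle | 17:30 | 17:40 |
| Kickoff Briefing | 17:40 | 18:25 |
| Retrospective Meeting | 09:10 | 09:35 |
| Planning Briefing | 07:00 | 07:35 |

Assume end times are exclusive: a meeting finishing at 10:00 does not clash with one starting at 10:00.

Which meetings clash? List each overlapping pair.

no overlapping pairs

Two intervals overlap when each starts before the other ends.
Sorted by start: Planning Briefing, Retrospective Meeting, Compliance Check-in, Hiring Huddle, Kickoff Briefing.
Retrospective Meeting starts after Planning Briefing ends — done with Planning Briefing.
Compliance Check-in starts after Retrospective Meeting ends — done with Retrospective Meeting.
Hiring Huddle starts after Compliance Check-in ends — done with Compliance Check-in.
Kickoff Briefing starts exactly when Hiring Huddle ends (back-to-back, no overlap).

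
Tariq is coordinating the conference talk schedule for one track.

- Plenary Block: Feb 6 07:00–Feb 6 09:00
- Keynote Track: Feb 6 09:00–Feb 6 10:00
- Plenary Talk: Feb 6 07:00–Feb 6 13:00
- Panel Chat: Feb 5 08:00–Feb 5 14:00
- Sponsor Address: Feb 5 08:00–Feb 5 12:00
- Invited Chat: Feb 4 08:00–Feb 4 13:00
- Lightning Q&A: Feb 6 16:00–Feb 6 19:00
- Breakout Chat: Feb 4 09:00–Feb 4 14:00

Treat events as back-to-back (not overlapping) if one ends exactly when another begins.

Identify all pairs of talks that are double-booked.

Breakout Chat & Invited Chat, Keynote Track & Plenary Talk, Panel Chat & Sponsor Address, Plenary Block & Plenary Talk

Check each pair: they overlap iff neither finishes before the other starts.
Sorted by start: Invited Chat, Breakout Chat, Panel Chat, Sponsor Address, Plenary Talk, Plenary Block, Keynote Track, Lightning Q&A.
Breakout Chat starts before Invited Chat ends → Invited Chat and Breakout Chat overlap.
Panel Chat starts after Invited Chat ends; Invited Chat is clear from here.
Panel Chat starts after Breakout Chat ends; Breakout Chat is clear from here.
Sponsor Address starts before Panel Chat ends → Panel Chat and Sponsor Address overlap.
Plenary Talk starts after Panel Chat ends; Panel Chat is clear from here.
Plenary Talk starts after Sponsor Address ends; Sponsor Address is clear from here.
Plenary Block starts before Plenary Talk ends → Plenary Talk and Plenary Block overlap.
Keynote Track starts before Plenary Talk ends → Plenary Talk and Keynote Track overlap.
Lightning Q&A starts after Plenary Talk ends.
Keynote Track starts exactly when Plenary Block ends (back-to-back, no overlap); Plenary Block is clear from here.
Lightning Q&A starts after Keynote Track ends.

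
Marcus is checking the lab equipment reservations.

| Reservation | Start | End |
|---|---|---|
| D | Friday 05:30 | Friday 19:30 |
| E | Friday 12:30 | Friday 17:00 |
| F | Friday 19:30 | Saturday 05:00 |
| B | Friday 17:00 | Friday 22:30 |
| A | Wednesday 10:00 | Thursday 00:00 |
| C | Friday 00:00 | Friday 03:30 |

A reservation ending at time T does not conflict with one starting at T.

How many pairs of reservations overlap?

Sorted by start: A, C, D, E, B, F.
C starts after A ends, so nothing later overlaps A either.
D starts after C ends, so nothing later overlaps C either.
E starts before D ends → D and E overlap.
B starts before D ends → D and B overlap.
F starts exactly when D ends (back-to-back, no overlap).
B starts exactly when E ends (back-to-back, no overlap), so nothing later overlaps E either.
F starts before B ends → B and F overlap.
Overlapping pairs: B & D, B & F, D & E — 3 in total.

3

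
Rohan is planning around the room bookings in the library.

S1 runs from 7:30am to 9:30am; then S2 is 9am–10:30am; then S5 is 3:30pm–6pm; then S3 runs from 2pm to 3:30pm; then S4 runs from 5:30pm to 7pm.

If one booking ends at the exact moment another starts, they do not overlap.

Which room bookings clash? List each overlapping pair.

Two intervals overlap when each starts before the other ends.
Sorted by start: S1, S2, S3, S5, S4.
S2 starts before S1 ends → S1 and S2 overlap.
S3 starts after S1 ends, so nothing later overlaps S1 either.
S3 starts after S2 ends, so nothing later overlaps S2 either.
S5 starts exactly when S3 ends (back-to-back, no overlap), so nothing later overlaps S3 either.
S4 starts before S5 ends → S5 and S4 overlap.

S1 & S2, S4 & S5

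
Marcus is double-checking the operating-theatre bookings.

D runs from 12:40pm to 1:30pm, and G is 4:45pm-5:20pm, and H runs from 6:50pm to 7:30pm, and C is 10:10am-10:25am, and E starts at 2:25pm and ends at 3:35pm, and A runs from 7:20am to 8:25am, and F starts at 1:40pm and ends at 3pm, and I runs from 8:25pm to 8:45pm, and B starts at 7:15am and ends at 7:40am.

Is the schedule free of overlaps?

No

Sorted by start: B, A, C, D, F, E, G, H, I.
A starts before B ends → B and A overlap.
That's a conflict, so the schedule is not conflict-free.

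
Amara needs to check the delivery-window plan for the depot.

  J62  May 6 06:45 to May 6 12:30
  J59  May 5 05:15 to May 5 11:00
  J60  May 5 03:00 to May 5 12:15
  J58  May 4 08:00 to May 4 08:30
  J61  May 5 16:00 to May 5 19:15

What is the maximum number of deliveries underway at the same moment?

Sort all start/end points and keep a running count:
May 4 08:00 start J58 → 1
May 4 08:30 end J58 → 0
May 5 03:00 start J60 → 1
May 5 05:15 start J59 → 2
May 5 11:00 end J59 → 1
May 5 12:15 end J60 → 0
May 5 16:00 start J61 → 1
May 5 19:15 end J61 → 0
May 6 06:45 start J62 → 1
May 6 12:30 end J62 → 0
Peak is 2, at May 5 05:15 (J59, J60).

2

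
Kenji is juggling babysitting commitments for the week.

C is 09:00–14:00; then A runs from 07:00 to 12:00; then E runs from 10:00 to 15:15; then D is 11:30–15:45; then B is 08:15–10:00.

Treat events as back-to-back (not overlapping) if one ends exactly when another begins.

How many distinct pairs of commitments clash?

Two intervals overlap when each starts before the other ends.
Sorted by start: A, B, C, E, D.
B starts before A ends → A and B overlap.
C starts before A ends → A and C overlap.
E starts before A ends → A and E overlap.
D starts before A ends → A and D overlap.
C starts before B ends → B and C overlap.
E starts exactly when B ends (back-to-back, no overlap), so nothing later overlaps B either.
E starts before C ends → C and E overlap.
D starts before C ends → C and D overlap.
D starts before E ends → E and D overlap.
Overlapping pairs: A & B, A & C, A & D, A & E, B & C, C & D, C & E, D & E — 8 in total.

8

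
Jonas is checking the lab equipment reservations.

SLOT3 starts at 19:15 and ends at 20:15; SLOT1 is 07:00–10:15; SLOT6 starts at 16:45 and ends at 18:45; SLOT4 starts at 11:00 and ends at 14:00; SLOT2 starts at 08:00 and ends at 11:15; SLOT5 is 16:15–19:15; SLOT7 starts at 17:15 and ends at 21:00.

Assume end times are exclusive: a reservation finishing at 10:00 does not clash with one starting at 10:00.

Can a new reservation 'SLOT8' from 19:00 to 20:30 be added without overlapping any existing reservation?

No — it overlaps SLOT3, SLOT5, SLOT7

SLOT1: ends 10:15 at or before SLOT8 starts 19:00 → clear.
SLOT2: ends 11:15 at or before SLOT8 starts 19:00 → clear.
SLOT4: ends 14:00 at or before SLOT8 starts 19:00 → clear.
SLOT5: starts 16:15 before SLOT8 ends 20:30, and ends 19:15 after SLOT8 starts 19:00 → overlap.
SLOT6: ends 18:45 at or before SLOT8 starts 19:00 → clear.
SLOT7: starts 17:15 before SLOT8 ends 20:30, and ends 21:00 after SLOT8 starts 19:00 → overlap.
SLOT3: starts 19:15 before SLOT8 ends 20:30, and ends 20:15 after SLOT8 starts 19:00 → overlap.
SLOT8 overlaps SLOT3, SLOT5, SLOT7.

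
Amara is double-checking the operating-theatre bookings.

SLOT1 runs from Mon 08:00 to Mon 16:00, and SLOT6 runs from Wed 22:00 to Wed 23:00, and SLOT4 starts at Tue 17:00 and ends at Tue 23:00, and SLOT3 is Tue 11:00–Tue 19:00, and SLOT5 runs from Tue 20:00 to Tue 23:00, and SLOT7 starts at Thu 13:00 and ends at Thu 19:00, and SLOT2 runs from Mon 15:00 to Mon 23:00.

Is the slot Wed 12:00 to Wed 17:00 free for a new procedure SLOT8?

Yes — the slot is free

SLOT1: ends Mon 16:00 at or before SLOT8 starts Wed 12:00 → clear.
SLOT2: ends Mon 23:00 at or before SLOT8 starts Wed 12:00 → clear.
SLOT3: ends Tue 19:00 at or before SLOT8 starts Wed 12:00 → clear.
SLOT4: ends Tue 23:00 at or before SLOT8 starts Wed 12:00 → clear.
SLOT5: ends Tue 23:00 at or before SLOT8 starts Wed 12:00 → clear.
SLOT6: starts Wed 22:00 at or after SLOT8 ends Wed 17:00 → clear.
SLOT7: starts Thu 13:00 at or after SLOT8 ends Wed 17:00 → clear.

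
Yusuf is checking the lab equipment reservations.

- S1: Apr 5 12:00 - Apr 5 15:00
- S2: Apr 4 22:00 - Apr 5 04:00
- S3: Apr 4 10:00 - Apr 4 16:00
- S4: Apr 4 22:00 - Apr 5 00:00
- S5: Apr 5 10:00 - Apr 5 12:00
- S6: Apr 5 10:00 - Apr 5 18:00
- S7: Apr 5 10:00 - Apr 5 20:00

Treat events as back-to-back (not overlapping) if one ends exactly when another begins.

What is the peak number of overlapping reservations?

3

Walk through starts and ends in time order (an end at T is processed before a start at T):
Apr 4 10:00 start S3 → 1
Apr 4 16:00 end S3 → 0
Apr 4 22:00 start S2 → 1
Apr 4 22:00 start S4 → 2
Apr 5 00:00 end S4 → 1
Apr 5 04:00 end S2 → 0
Apr 5 10:00 start S5 → 1
Apr 5 10:00 start S6 → 2
Apr 5 10:00 start S7 → 3
Apr 5 12:00 end S5 → 2
Apr 5 12:00 start S1 → 3
Apr 5 15:00 end S1 → 2
Apr 5 18:00 end S6 → 1
Apr 5 20:00 end S7 → 0
Peak is 3, at Apr 5 10:00 (S5, S6, S7).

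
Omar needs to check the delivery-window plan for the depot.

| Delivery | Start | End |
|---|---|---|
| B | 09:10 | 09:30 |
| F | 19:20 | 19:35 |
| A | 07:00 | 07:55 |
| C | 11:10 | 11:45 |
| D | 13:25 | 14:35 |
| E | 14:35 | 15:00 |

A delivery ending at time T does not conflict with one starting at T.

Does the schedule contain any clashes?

No

Check each pair: they overlap iff neither finishes before the other starts.
Sorted by start: A, B, C, D, E, F.
B starts after A ends — done with A.
C starts after B ends — done with B.
D starts after C ends — done with C.
E starts exactly when D ends (back-to-back, no overlap) — done with D.
F starts after E ends.
Every pair is clear; the schedule has no overlaps.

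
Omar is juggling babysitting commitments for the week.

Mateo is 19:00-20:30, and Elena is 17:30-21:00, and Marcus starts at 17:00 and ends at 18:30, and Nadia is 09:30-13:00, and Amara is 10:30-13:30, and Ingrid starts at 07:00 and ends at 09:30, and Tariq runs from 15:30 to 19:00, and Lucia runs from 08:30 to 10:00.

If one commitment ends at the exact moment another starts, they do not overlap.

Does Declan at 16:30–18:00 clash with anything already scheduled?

Yes — it overlaps Elena, Marcus, Tariq

Ingrid: ends 09:30 at or before Declan starts 16:30 → clear.
Lucia: ends 10:00 at or before Declan starts 16:30 → clear.
Nadia: ends 13:00 at or before Declan starts 16:30 → clear.
Amara: ends 13:30 at or before Declan starts 16:30 → clear.
Tariq: starts 15:30 before Declan ends 18:00, and ends 19:00 after Declan starts 16:30 → overlap.
Marcus: starts 17:00 before Declan ends 18:00, and ends 18:30 after Declan starts 16:30 → overlap.
Elena: starts 17:30 before Declan ends 18:00, and ends 21:00 after Declan starts 16:30 → overlap.
Mateo: starts 19:00 at or after Declan ends 18:00 → clear.
Declan overlaps Marcus, Tariq, Elena.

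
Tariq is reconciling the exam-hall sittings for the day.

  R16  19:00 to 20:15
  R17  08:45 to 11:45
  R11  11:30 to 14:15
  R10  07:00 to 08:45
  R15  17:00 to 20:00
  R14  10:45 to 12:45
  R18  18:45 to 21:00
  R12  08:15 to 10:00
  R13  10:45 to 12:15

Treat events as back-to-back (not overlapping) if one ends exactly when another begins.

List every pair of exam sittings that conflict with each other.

R10 & R12, R11 & R13, R11 & R14, R11 & R17, R12 & R17, R13 & R14, R13 & R17, R14 & R17, R15 & R16, R15 & R18, R16 & R18

Check each pair: they overlap iff neither finishes before the other starts.
Sorted by start: R10, R12, R17, R13, R14, R11, R15, R18, R16.
R12 starts before R10 ends → R10 and R12 overlap.
R17 starts exactly when R10 ends (back-to-back, no overlap); R10 is clear from here.
R17 starts before R12 ends → R12 and R17 overlap.
R13 starts after R12 ends; R12 is clear from here.
R13 starts before R17 ends → R17 and R13 overlap.
R14 starts before R17 ends → R17 and R14 overlap.
R11 starts before R17 ends → R17 and R11 overlap.
R15 starts after R17 ends; R17 is clear from here.
R14 starts before R13 ends → R13 and R14 overlap.
R11 starts before R13 ends → R13 and R11 overlap.
R15 starts after R13 ends; R13 is clear from here.
R11 starts before R14 ends → R14 and R11 overlap.
R15 starts after R14 ends; R14 is clear from here.
R15 starts after R11 ends; R11 is clear from here.
R18 starts before R15 ends → R15 and R18 overlap.
R16 starts before R15 ends → R15 and R16 overlap.
R16 starts before R18 ends → R18 and R16 overlap.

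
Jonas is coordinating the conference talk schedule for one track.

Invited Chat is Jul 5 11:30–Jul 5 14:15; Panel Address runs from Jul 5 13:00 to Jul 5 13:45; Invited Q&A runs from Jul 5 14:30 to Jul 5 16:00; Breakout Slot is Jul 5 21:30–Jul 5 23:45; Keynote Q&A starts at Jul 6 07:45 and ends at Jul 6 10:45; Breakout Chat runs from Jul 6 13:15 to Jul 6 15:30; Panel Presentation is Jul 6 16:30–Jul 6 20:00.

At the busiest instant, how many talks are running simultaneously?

Sweep the timeline, counting +1 at each start and −1 at each end (ends before starts at a tie):
Jul 5 11:30 start Invited Chat → 1
Jul 5 13:00 start Panel Address → 2
Jul 5 13:45 end Panel Address → 1
Jul 5 14:15 end Invited Chat → 0
Jul 5 14:30 start Invited Q&A → 1
Jul 5 16:00 end Invited Q&A → 0
Jul 5 21:30 start Breakout Slot → 1
Jul 5 23:45 end Breakout Slot → 0
Jul 6 07:45 start Keynote Q&A → 1
Jul 6 10:45 end Keynote Q&A → 0
Jul 6 13:15 start Breakout Chat → 1
Jul 6 15:30 end Breakout Chat → 0
Jul 6 16:30 start Panel Presentation → 1
Jul 6 20:00 end Panel Presentation → 0
Peak is 2, at Jul 5 13:00 (Invited Chat, Panel Address).

2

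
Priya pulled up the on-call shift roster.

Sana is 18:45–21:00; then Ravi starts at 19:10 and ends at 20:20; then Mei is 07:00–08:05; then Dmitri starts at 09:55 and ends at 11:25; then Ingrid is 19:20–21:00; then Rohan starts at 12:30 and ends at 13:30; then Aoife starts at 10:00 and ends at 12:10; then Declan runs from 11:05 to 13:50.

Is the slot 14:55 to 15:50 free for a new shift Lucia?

Yes — the slot is free

Mei: ends 08:05 at or before Lucia starts 14:55 → clear.
Dmitri: ends 11:25 at or before Lucia starts 14:55 → clear.
Aoife: ends 12:10 at or before Lucia starts 14:55 → clear.
Declan: ends 13:50 at or before Lucia starts 14:55 → clear.
Rohan: ends 13:30 at or before Lucia starts 14:55 → clear.
Sana: starts 18:45 at or after Lucia ends 15:50 → clear.
Ravi: starts 19:10 at or after Lucia ends 15:50 → clear.
Ingrid: starts 19:20 at or after Lucia ends 15:50 → clear.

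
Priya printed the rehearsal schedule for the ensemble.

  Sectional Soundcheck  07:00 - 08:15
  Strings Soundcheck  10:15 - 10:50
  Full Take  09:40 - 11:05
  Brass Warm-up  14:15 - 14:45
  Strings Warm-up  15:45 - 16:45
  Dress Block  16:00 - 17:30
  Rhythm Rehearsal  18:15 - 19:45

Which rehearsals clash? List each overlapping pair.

Dress Block & Strings Warm-up, Full Take & Strings Soundcheck

Check each pair: they overlap iff neither finishes before the other starts.
Sorted by start: Sectional Soundcheck, Full Take, Strings Soundcheck, Brass Warm-up, Strings Warm-up, Dress Block, Rhythm Rehearsal.
Full Take starts after Sectional Soundcheck ends, so Sectional Soundcheck has no further overlaps.
Strings Soundcheck starts before Full Take ends → Full Take and Strings Soundcheck overlap.
Brass Warm-up starts after Full Take ends, so Full Take has no further overlaps.
Brass Warm-up starts after Strings Soundcheck ends, so Strings Soundcheck has no further overlaps.
Strings Warm-up starts after Brass Warm-up ends, so Brass Warm-up has no further overlaps.
Dress Block starts before Strings Warm-up ends → Strings Warm-up and Dress Block overlap.
Rhythm Rehearsal starts after Strings Warm-up ends.
Rhythm Rehearsal starts after Dress Block ends.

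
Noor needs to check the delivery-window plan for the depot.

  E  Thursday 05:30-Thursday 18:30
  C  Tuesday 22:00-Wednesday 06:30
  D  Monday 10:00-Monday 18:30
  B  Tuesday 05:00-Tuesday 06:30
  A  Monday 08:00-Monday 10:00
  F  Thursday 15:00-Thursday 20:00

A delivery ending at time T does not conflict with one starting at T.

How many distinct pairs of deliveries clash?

1

Check each pair: they overlap iff neither finishes before the other starts.
Sorted by start: A, D, B, C, E, F.
D starts exactly when A ends (back-to-back, no overlap), so nothing later overlaps A either.
B starts after D ends, so nothing later overlaps D either.
C starts after B ends, so nothing later overlaps B either.
E starts after C ends, so nothing later overlaps C either.
F starts before E ends → E and F overlap.
Overlapping pairs: E & F — 1 in total.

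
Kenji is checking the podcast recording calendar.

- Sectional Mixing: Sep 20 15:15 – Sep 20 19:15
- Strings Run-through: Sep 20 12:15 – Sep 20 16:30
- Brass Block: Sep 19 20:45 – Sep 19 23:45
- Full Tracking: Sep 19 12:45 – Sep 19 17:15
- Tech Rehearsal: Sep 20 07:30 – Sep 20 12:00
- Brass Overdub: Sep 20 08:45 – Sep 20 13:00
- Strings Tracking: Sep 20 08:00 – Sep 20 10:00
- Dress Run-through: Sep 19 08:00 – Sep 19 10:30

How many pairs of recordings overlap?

Sorted by start: Dress Run-through, Full Tracking, Brass Block, Tech Rehearsal, Strings Tracking, Brass Overdub, Strings Run-through, Sectional Mixing.
Full Tracking starts after Dress Run-through ends; Dress Run-through is clear from here.
Brass Block starts after Full Tracking ends; Full Tracking is clear from here.
Tech Rehearsal starts after Brass Block ends; Brass Block is clear from here.
Strings Tracking starts before Tech Rehearsal ends → Tech Rehearsal and Strings Tracking overlap.
Brass Overdub starts before Tech Rehearsal ends → Tech Rehearsal and Brass Overdub overlap.
Strings Run-through starts after Tech Rehearsal ends; Tech Rehearsal is clear from here.
Brass Overdub starts before Strings Tracking ends → Strings Tracking and Brass Overdub overlap.
Strings Run-through starts after Strings Tracking ends; Strings Tracking is clear from here.
Strings Run-through starts before Brass Overdub ends → Brass Overdub and Strings Run-through overlap.
Sectional Mixing starts after Brass Overdub ends.
Sectional Mixing starts before Strings Run-through ends → Strings Run-through and Sectional Mixing overlap.
Overlapping pairs: Brass Overdub & Strings Run-through, Brass Overdub & Strings Tracking, Brass Overdub & Tech Rehearsal, Sectional Mixing & Strings Run-through, Strings Tracking & Tech Rehearsal — 5 in total.

5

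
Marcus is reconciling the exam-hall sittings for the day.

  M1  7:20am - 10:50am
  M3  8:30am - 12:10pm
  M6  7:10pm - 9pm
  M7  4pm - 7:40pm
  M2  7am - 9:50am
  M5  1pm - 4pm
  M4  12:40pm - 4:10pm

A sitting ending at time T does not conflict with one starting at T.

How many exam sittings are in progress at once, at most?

3

Sweep the timeline, counting +1 at each start and −1 at each end (ends before starts at a tie):
7am start M2 → 1
7:20am start M1 → 2
8:30am start M3 → 3
9:50am end M2 → 2
10:50am end M1 → 1
12:10pm end M3 → 0
12:40pm start M4 → 1
1pm start M5 → 2
4pm end M5 → 1
4pm start M7 → 2
4:10pm end M4 → 1
7:10pm start M6 → 2
7:40pm end M7 → 1
9pm end M6 → 0
Peak is 3, at 8:30am (M1, M2, M3).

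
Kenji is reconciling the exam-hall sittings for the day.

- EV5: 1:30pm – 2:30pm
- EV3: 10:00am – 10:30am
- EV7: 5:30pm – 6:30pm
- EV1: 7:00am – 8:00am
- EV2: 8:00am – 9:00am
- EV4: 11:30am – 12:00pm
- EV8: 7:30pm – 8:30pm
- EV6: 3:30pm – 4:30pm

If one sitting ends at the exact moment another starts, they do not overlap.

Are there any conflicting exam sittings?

Sorted by start: EV1, EV2, EV3, EV4, EV5, EV6, EV7, EV8.
EV2 starts exactly when EV1 ends (back-to-back, no overlap), so nothing later overlaps EV1 either.
EV3 starts after EV2 ends, so nothing later overlaps EV2 either.
EV4 starts after EV3 ends, so nothing later overlaps EV3 either.
EV5 starts after EV4 ends, so nothing later overlaps EV4 either.
EV6 starts after EV5 ends, so nothing later overlaps EV5 either.
EV7 starts after EV6 ends, so nothing later overlaps EV6 either.
EV8 starts after EV7 ends.
Every pair is clear; the schedule has no overlaps.

No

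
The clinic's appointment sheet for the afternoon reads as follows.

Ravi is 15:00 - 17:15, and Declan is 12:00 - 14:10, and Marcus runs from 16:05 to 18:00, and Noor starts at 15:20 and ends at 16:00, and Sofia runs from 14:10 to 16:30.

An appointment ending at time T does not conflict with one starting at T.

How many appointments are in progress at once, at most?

3

Sort all start/end points and keep a running count:
12:00 start Declan → 1
14:10 end Declan → 0
14:10 start Sofia → 1
15:00 start Ravi → 2
15:20 start Noor → 3
16:00 end Noor → 2
16:05 start Marcus → 3
16:30 end Sofia → 2
17:15 end Ravi → 1
18:00 end Marcus → 0
Peak is 3, at 15:20 (Noor, Ravi, Sofia).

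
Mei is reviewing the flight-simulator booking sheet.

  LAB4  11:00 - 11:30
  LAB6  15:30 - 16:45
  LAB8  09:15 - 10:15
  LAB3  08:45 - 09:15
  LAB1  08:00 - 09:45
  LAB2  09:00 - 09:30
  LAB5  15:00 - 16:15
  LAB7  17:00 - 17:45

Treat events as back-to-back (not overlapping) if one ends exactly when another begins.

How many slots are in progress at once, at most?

3

Sort all start/end points and keep a running count:
08:00 start LAB1 → 1
08:45 start LAB3 → 2
09:00 start LAB2 → 3
09:15 end LAB3 → 2
09:15 start LAB8 → 3
09:30 end LAB2 → 2
09:45 end LAB1 → 1
10:15 end LAB8 → 0
11:00 start LAB4 → 1
11:30 end LAB4 → 0
15:00 start LAB5 → 1
15:30 start LAB6 → 2
16:15 end LAB5 → 1
16:45 end LAB6 → 0
17:00 start LAB7 → 1
17:45 end LAB7 → 0
Peak is 3, at 09:00 (LAB1, LAB2, LAB3).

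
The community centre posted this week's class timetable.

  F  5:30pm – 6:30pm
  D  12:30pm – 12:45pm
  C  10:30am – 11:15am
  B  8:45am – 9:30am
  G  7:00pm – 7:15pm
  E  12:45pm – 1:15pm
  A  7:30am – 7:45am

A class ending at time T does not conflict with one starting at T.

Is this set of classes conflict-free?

Yes

Sorted by start: A, B, C, D, E, F, G.
B starts after A ends; A is clear from here.
C starts after B ends; B is clear from here.
D starts after C ends; C is clear from here.
E starts exactly when D ends (back-to-back, no overlap); D is clear from here.
F starts after E ends; E is clear from here.
G starts after F ends.
Every pair is clear; the schedule has no overlaps.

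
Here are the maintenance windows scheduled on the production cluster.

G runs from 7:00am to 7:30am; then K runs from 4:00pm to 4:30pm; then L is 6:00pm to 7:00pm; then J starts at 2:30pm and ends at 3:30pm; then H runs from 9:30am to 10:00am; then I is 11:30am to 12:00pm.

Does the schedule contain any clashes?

Sorted by start: G, H, I, J, K, L.
H starts after G ends — done with G.
I starts after H ends — done with H.
J starts after I ends — done with I.
K starts after J ends — done with J.
L starts after K ends.
Every pair is clear; the schedule has no overlaps.

No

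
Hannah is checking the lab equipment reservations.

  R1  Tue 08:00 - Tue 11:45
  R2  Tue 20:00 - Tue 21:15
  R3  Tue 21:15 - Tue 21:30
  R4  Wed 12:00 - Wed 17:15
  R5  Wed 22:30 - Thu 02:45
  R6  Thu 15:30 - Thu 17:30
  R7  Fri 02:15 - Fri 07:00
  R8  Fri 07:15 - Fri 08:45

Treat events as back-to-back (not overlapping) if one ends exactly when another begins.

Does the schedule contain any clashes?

Check each pair: they overlap iff neither finishes before the other starts.
Sorted by start: R1, R2, R3, R4, R5, R6, R7, R8.
R2 starts after R1 ends, so nothing later overlaps R1 either.
R3 starts exactly when R2 ends (back-to-back, no overlap), so nothing later overlaps R2 either.
R4 starts after R3 ends, so nothing later overlaps R3 either.
R5 starts after R4 ends, so nothing later overlaps R4 either.
R6 starts after R5 ends, so nothing later overlaps R5 either.
R7 starts after R6 ends, so nothing later overlaps R6 either.
R8 starts after R7 ends.
Every pair is clear; the schedule has no overlaps.

No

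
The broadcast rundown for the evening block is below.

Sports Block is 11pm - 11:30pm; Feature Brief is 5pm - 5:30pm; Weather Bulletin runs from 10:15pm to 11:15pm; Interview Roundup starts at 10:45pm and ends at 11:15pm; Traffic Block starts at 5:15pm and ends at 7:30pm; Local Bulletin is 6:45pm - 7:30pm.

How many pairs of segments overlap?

Sorted by start: Feature Brief, Traffic Block, Local Bulletin, Weather Bulletin, Interview Roundup, Sports Block.
Traffic Block starts before Feature Brief ends → Feature Brief and Traffic Block overlap.
Local Bulletin starts after Feature Brief ends; Feature Brief is clear from here.
Local Bulletin starts before Traffic Block ends → Traffic Block and Local Bulletin overlap.
Weather Bulletin starts after Traffic Block ends; Traffic Block is clear from here.
Weather Bulletin starts after Local Bulletin ends; Local Bulletin is clear from here.
Interview Roundup starts before Weather Bulletin ends → Weather Bulletin and Interview Roundup overlap.
Sports Block starts before Weather Bulletin ends → Weather Bulletin and Sports Block overlap.
Sports Block starts before Interview Roundup ends → Interview Roundup and Sports Block overlap.
Overlapping pairs: Feature Brief & Traffic Block, Interview Roundup & Sports Block, Interview Roundup & Weather Bulletin, Local Bulletin & Traffic Block, Sports Block & Weather Bulletin — 5 in total.

5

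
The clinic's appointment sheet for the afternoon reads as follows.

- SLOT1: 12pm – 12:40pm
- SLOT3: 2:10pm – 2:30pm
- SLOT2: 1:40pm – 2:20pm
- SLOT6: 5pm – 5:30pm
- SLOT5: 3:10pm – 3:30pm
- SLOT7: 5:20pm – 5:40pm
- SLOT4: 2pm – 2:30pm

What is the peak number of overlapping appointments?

3

Walk through starts and ends in time order (an end at T is processed before a start at T):
12pm start SLOT1 → 1
12:40pm end SLOT1 → 0
1:40pm start SLOT2 → 1
2pm start SLOT4 → 2
2:10pm start SLOT3 → 3
2:20pm end SLOT2 → 2
2:30pm end SLOT3 → 1
2:30pm end SLOT4 → 0
3:10pm start SLOT5 → 1
3:30pm end SLOT5 → 0
5pm start SLOT6 → 1
5:20pm start SLOT7 → 2
5:30pm end SLOT6 → 1
5:40pm end SLOT7 → 0
Peak is 3, at 2:10pm (SLOT2, SLOT3, SLOT4).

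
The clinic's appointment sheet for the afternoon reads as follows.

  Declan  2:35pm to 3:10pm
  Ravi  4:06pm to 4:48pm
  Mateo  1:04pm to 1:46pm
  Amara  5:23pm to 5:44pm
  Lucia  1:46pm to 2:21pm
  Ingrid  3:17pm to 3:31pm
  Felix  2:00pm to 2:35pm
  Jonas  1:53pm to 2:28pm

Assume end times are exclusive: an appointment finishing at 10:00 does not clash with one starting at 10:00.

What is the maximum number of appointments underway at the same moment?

3

Walk through starts and ends in time order (an end at T is processed before a start at T):
1:04pm start Mateo → 1
1:46pm end Mateo → 0
1:46pm start Lucia → 1
1:53pm start Jonas → 2
2:00pm start Felix → 3
2:21pm end Lucia → 2
2:28pm end Jonas → 1
2:35pm end Felix → 0
2:35pm start Declan → 1
3:10pm end Declan → 0
3:17pm start Ingrid → 1
3:31pm end Ingrid → 0
4:06pm start Ravi → 1
4:48pm end Ravi → 0
5:23pm start Amara → 1
5:44pm end Amara → 0
Peak is 3, at 2:00pm (Felix, Jonas, Lucia).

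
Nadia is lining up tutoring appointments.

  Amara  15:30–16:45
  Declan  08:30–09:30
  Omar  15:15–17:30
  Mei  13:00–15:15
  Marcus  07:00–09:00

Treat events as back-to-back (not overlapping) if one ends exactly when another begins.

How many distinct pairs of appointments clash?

2

Two intervals overlap when each starts before the other ends.
Sorted by start: Marcus, Declan, Mei, Omar, Amara.
Declan starts before Marcus ends → Marcus and Declan overlap.
Mei starts after Marcus ends, so nothing later overlaps Marcus either.
Mei starts after Declan ends, so nothing later overlaps Declan either.
Omar starts exactly when Mei ends (back-to-back, no overlap), so nothing later overlaps Mei either.
Amara starts before Omar ends → Omar and Amara overlap.
Overlapping pairs: Amara & Omar, Declan & Marcus — 2 in total.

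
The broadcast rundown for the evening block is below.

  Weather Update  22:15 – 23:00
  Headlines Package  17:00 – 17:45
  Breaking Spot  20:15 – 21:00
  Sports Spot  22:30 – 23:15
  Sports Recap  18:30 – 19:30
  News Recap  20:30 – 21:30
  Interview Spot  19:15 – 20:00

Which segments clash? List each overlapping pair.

Sorted by start: Headlines Package, Sports Recap, Interview Spot, Breaking Spot, News Recap, Weather Update, Sports Spot.
Sports Recap starts after Headlines Package ends; Headlines Package is clear from here.
Interview Spot starts before Sports Recap ends → Sports Recap and Interview Spot overlap.
Breaking Spot starts after Sports Recap ends; Sports Recap is clear from here.
Breaking Spot starts after Interview Spot ends; Interview Spot is clear from here.
News Recap starts before Breaking Spot ends → Breaking Spot and News Recap overlap.
Weather Update starts after Breaking Spot ends; Breaking Spot is clear from here.
Weather Update starts after News Recap ends; News Recap is clear from here.
Sports Spot starts before Weather Update ends → Weather Update and Sports Spot overlap.

Breaking Spot & News Recap, Interview Spot & Sports Recap, Sports Spot & Weather Update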